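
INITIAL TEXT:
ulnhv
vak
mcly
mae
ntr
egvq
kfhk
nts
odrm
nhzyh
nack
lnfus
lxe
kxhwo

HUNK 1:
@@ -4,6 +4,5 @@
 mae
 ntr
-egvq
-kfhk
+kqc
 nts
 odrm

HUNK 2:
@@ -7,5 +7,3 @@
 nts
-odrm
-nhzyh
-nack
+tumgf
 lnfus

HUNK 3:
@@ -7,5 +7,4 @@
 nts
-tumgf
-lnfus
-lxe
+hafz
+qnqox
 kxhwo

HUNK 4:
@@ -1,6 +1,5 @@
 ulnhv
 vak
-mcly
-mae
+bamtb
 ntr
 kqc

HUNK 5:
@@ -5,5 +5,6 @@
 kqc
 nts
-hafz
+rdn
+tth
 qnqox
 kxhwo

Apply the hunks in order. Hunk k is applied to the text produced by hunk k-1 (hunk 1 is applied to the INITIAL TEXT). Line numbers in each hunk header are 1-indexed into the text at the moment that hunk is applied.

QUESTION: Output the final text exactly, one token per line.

Answer: ulnhv
vak
bamtb
ntr
kqc
nts
rdn
tth
qnqox
kxhwo

Derivation:
Hunk 1: at line 4 remove [egvq,kfhk] add [kqc] -> 13 lines: ulnhv vak mcly mae ntr kqc nts odrm nhzyh nack lnfus lxe kxhwo
Hunk 2: at line 7 remove [odrm,nhzyh,nack] add [tumgf] -> 11 lines: ulnhv vak mcly mae ntr kqc nts tumgf lnfus lxe kxhwo
Hunk 3: at line 7 remove [tumgf,lnfus,lxe] add [hafz,qnqox] -> 10 lines: ulnhv vak mcly mae ntr kqc nts hafz qnqox kxhwo
Hunk 4: at line 1 remove [mcly,mae] add [bamtb] -> 9 lines: ulnhv vak bamtb ntr kqc nts hafz qnqox kxhwo
Hunk 5: at line 5 remove [hafz] add [rdn,tth] -> 10 lines: ulnhv vak bamtb ntr kqc nts rdn tth qnqox kxhwo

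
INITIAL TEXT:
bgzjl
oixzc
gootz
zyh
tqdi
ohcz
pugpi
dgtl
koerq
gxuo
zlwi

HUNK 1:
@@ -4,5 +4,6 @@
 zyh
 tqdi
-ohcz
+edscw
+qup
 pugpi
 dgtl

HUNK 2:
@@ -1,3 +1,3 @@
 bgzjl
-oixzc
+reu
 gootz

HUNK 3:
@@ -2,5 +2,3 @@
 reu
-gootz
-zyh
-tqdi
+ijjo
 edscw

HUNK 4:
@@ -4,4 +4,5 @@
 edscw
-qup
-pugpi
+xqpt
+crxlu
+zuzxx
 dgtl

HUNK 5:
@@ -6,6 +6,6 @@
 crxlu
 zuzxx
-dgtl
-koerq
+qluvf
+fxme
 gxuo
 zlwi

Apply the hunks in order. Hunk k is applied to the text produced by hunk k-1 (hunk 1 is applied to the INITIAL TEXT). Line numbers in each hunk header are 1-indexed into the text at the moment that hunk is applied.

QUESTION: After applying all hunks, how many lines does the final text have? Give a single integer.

Answer: 11

Derivation:
Hunk 1: at line 4 remove [ohcz] add [edscw,qup] -> 12 lines: bgzjl oixzc gootz zyh tqdi edscw qup pugpi dgtl koerq gxuo zlwi
Hunk 2: at line 1 remove [oixzc] add [reu] -> 12 lines: bgzjl reu gootz zyh tqdi edscw qup pugpi dgtl koerq gxuo zlwi
Hunk 3: at line 2 remove [gootz,zyh,tqdi] add [ijjo] -> 10 lines: bgzjl reu ijjo edscw qup pugpi dgtl koerq gxuo zlwi
Hunk 4: at line 4 remove [qup,pugpi] add [xqpt,crxlu,zuzxx] -> 11 lines: bgzjl reu ijjo edscw xqpt crxlu zuzxx dgtl koerq gxuo zlwi
Hunk 5: at line 6 remove [dgtl,koerq] add [qluvf,fxme] -> 11 lines: bgzjl reu ijjo edscw xqpt crxlu zuzxx qluvf fxme gxuo zlwi
Final line count: 11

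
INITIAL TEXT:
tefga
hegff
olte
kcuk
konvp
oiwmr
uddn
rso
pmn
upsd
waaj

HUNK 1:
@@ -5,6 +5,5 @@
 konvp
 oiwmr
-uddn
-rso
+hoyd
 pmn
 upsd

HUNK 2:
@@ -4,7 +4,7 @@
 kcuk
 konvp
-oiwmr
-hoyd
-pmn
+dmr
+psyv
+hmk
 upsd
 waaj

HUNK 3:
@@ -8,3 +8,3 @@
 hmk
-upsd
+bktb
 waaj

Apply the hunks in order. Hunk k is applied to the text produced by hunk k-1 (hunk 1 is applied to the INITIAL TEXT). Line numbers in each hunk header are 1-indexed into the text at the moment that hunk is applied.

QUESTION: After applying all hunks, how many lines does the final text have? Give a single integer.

Answer: 10

Derivation:
Hunk 1: at line 5 remove [uddn,rso] add [hoyd] -> 10 lines: tefga hegff olte kcuk konvp oiwmr hoyd pmn upsd waaj
Hunk 2: at line 4 remove [oiwmr,hoyd,pmn] add [dmr,psyv,hmk] -> 10 lines: tefga hegff olte kcuk konvp dmr psyv hmk upsd waaj
Hunk 3: at line 8 remove [upsd] add [bktb] -> 10 lines: tefga hegff olte kcuk konvp dmr psyv hmk bktb waaj
Final line count: 10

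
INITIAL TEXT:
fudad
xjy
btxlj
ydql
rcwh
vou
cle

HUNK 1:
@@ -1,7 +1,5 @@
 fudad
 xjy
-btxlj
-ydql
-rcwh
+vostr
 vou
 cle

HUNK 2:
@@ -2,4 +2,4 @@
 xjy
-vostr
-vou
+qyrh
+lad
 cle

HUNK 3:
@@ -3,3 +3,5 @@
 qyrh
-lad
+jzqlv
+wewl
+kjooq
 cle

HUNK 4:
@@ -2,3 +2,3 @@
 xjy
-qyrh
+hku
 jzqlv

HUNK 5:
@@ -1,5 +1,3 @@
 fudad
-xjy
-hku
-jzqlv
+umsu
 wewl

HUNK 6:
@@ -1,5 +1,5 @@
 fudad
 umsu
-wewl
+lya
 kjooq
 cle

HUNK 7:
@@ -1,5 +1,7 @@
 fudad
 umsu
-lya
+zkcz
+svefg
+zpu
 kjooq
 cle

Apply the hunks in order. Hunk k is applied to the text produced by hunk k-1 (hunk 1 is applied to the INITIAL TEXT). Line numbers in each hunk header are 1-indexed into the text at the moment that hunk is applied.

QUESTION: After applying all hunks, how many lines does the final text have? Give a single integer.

Hunk 1: at line 1 remove [btxlj,ydql,rcwh] add [vostr] -> 5 lines: fudad xjy vostr vou cle
Hunk 2: at line 2 remove [vostr,vou] add [qyrh,lad] -> 5 lines: fudad xjy qyrh lad cle
Hunk 3: at line 3 remove [lad] add [jzqlv,wewl,kjooq] -> 7 lines: fudad xjy qyrh jzqlv wewl kjooq cle
Hunk 4: at line 2 remove [qyrh] add [hku] -> 7 lines: fudad xjy hku jzqlv wewl kjooq cle
Hunk 5: at line 1 remove [xjy,hku,jzqlv] add [umsu] -> 5 lines: fudad umsu wewl kjooq cle
Hunk 6: at line 1 remove [wewl] add [lya] -> 5 lines: fudad umsu lya kjooq cle
Hunk 7: at line 1 remove [lya] add [zkcz,svefg,zpu] -> 7 lines: fudad umsu zkcz svefg zpu kjooq cle
Final line count: 7

Answer: 7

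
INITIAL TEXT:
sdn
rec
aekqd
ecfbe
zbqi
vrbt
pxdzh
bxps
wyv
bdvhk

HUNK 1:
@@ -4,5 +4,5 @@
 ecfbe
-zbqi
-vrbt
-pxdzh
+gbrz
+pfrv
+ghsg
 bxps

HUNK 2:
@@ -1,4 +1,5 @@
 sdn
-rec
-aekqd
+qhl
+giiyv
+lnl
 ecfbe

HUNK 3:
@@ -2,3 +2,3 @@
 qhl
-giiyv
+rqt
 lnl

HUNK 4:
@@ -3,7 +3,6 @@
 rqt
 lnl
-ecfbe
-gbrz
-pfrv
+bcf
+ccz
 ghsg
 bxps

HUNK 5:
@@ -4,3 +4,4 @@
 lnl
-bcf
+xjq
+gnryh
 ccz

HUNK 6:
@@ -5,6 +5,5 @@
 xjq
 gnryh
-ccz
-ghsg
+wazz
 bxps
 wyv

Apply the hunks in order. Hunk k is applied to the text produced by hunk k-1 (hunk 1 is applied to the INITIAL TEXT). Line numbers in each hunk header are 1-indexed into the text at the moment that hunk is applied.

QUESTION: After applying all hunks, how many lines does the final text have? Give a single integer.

Hunk 1: at line 4 remove [zbqi,vrbt,pxdzh] add [gbrz,pfrv,ghsg] -> 10 lines: sdn rec aekqd ecfbe gbrz pfrv ghsg bxps wyv bdvhk
Hunk 2: at line 1 remove [rec,aekqd] add [qhl,giiyv,lnl] -> 11 lines: sdn qhl giiyv lnl ecfbe gbrz pfrv ghsg bxps wyv bdvhk
Hunk 3: at line 2 remove [giiyv] add [rqt] -> 11 lines: sdn qhl rqt lnl ecfbe gbrz pfrv ghsg bxps wyv bdvhk
Hunk 4: at line 3 remove [ecfbe,gbrz,pfrv] add [bcf,ccz] -> 10 lines: sdn qhl rqt lnl bcf ccz ghsg bxps wyv bdvhk
Hunk 5: at line 4 remove [bcf] add [xjq,gnryh] -> 11 lines: sdn qhl rqt lnl xjq gnryh ccz ghsg bxps wyv bdvhk
Hunk 6: at line 5 remove [ccz,ghsg] add [wazz] -> 10 lines: sdn qhl rqt lnl xjq gnryh wazz bxps wyv bdvhk
Final line count: 10

Answer: 10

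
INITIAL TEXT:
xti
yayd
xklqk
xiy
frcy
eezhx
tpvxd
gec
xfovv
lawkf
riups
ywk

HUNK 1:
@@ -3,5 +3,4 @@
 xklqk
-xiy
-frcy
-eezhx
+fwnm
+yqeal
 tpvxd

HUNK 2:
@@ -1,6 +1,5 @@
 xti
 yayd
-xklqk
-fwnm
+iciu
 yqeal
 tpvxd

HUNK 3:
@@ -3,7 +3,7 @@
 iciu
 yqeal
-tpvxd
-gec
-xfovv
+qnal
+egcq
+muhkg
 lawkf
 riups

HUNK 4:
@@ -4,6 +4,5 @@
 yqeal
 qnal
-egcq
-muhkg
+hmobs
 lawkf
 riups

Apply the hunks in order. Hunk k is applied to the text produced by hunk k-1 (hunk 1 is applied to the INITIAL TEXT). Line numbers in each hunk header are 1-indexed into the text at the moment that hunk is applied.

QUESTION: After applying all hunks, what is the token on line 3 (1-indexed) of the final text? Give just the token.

Answer: iciu

Derivation:
Hunk 1: at line 3 remove [xiy,frcy,eezhx] add [fwnm,yqeal] -> 11 lines: xti yayd xklqk fwnm yqeal tpvxd gec xfovv lawkf riups ywk
Hunk 2: at line 1 remove [xklqk,fwnm] add [iciu] -> 10 lines: xti yayd iciu yqeal tpvxd gec xfovv lawkf riups ywk
Hunk 3: at line 3 remove [tpvxd,gec,xfovv] add [qnal,egcq,muhkg] -> 10 lines: xti yayd iciu yqeal qnal egcq muhkg lawkf riups ywk
Hunk 4: at line 4 remove [egcq,muhkg] add [hmobs] -> 9 lines: xti yayd iciu yqeal qnal hmobs lawkf riups ywk
Final line 3: iciu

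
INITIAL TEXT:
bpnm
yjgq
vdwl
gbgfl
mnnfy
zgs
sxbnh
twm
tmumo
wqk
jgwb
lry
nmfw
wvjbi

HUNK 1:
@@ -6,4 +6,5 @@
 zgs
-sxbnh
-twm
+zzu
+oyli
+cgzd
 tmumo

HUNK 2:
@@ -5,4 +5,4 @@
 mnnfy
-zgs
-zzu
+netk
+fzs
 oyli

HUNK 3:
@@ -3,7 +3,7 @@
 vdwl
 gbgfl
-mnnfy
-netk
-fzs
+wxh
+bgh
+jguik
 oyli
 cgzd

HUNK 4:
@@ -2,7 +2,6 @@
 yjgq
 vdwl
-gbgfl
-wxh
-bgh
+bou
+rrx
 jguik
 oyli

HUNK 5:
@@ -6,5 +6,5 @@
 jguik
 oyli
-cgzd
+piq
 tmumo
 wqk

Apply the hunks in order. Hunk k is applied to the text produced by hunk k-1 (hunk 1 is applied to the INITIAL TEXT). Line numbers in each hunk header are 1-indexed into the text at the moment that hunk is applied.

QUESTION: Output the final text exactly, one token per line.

Answer: bpnm
yjgq
vdwl
bou
rrx
jguik
oyli
piq
tmumo
wqk
jgwb
lry
nmfw
wvjbi

Derivation:
Hunk 1: at line 6 remove [sxbnh,twm] add [zzu,oyli,cgzd] -> 15 lines: bpnm yjgq vdwl gbgfl mnnfy zgs zzu oyli cgzd tmumo wqk jgwb lry nmfw wvjbi
Hunk 2: at line 5 remove [zgs,zzu] add [netk,fzs] -> 15 lines: bpnm yjgq vdwl gbgfl mnnfy netk fzs oyli cgzd tmumo wqk jgwb lry nmfw wvjbi
Hunk 3: at line 3 remove [mnnfy,netk,fzs] add [wxh,bgh,jguik] -> 15 lines: bpnm yjgq vdwl gbgfl wxh bgh jguik oyli cgzd tmumo wqk jgwb lry nmfw wvjbi
Hunk 4: at line 2 remove [gbgfl,wxh,bgh] add [bou,rrx] -> 14 lines: bpnm yjgq vdwl bou rrx jguik oyli cgzd tmumo wqk jgwb lry nmfw wvjbi
Hunk 5: at line 6 remove [cgzd] add [piq] -> 14 lines: bpnm yjgq vdwl bou rrx jguik oyli piq tmumo wqk jgwb lry nmfw wvjbi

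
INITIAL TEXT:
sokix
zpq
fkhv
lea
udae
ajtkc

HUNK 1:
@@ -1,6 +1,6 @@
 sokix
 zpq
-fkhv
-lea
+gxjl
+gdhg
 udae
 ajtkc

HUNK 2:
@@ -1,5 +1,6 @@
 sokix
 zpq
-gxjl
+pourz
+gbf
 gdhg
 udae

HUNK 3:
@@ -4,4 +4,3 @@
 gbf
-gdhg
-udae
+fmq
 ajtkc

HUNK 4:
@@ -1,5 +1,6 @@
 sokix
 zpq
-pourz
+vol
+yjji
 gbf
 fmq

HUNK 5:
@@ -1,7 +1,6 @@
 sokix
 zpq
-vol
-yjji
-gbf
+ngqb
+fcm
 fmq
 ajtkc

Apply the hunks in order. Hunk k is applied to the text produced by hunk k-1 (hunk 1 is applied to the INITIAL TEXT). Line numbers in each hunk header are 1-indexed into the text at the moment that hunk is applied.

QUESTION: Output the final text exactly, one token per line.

Hunk 1: at line 1 remove [fkhv,lea] add [gxjl,gdhg] -> 6 lines: sokix zpq gxjl gdhg udae ajtkc
Hunk 2: at line 1 remove [gxjl] add [pourz,gbf] -> 7 lines: sokix zpq pourz gbf gdhg udae ajtkc
Hunk 3: at line 4 remove [gdhg,udae] add [fmq] -> 6 lines: sokix zpq pourz gbf fmq ajtkc
Hunk 4: at line 1 remove [pourz] add [vol,yjji] -> 7 lines: sokix zpq vol yjji gbf fmq ajtkc
Hunk 5: at line 1 remove [vol,yjji,gbf] add [ngqb,fcm] -> 6 lines: sokix zpq ngqb fcm fmq ajtkc

Answer: sokix
zpq
ngqb
fcm
fmq
ajtkc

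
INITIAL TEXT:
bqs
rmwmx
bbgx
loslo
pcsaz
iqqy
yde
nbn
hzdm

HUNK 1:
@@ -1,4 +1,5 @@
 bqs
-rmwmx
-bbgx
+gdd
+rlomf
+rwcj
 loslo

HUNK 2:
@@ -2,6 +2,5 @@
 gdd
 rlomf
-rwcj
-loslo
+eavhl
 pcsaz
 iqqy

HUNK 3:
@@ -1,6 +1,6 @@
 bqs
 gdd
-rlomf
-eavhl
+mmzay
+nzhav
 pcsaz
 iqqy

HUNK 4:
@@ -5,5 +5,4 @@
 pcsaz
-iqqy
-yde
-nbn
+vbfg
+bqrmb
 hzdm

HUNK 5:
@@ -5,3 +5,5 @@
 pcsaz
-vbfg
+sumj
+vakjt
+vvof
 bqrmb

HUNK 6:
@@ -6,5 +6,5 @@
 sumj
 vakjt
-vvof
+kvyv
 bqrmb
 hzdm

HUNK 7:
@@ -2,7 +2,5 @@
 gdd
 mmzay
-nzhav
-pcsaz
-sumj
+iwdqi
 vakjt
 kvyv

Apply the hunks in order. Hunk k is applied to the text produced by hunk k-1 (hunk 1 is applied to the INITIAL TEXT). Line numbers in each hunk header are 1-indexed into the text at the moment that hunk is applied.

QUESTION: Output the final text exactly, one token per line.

Answer: bqs
gdd
mmzay
iwdqi
vakjt
kvyv
bqrmb
hzdm

Derivation:
Hunk 1: at line 1 remove [rmwmx,bbgx] add [gdd,rlomf,rwcj] -> 10 lines: bqs gdd rlomf rwcj loslo pcsaz iqqy yde nbn hzdm
Hunk 2: at line 2 remove [rwcj,loslo] add [eavhl] -> 9 lines: bqs gdd rlomf eavhl pcsaz iqqy yde nbn hzdm
Hunk 3: at line 1 remove [rlomf,eavhl] add [mmzay,nzhav] -> 9 lines: bqs gdd mmzay nzhav pcsaz iqqy yde nbn hzdm
Hunk 4: at line 5 remove [iqqy,yde,nbn] add [vbfg,bqrmb] -> 8 lines: bqs gdd mmzay nzhav pcsaz vbfg bqrmb hzdm
Hunk 5: at line 5 remove [vbfg] add [sumj,vakjt,vvof] -> 10 lines: bqs gdd mmzay nzhav pcsaz sumj vakjt vvof bqrmb hzdm
Hunk 6: at line 6 remove [vvof] add [kvyv] -> 10 lines: bqs gdd mmzay nzhav pcsaz sumj vakjt kvyv bqrmb hzdm
Hunk 7: at line 2 remove [nzhav,pcsaz,sumj] add [iwdqi] -> 8 lines: bqs gdd mmzay iwdqi vakjt kvyv bqrmb hzdm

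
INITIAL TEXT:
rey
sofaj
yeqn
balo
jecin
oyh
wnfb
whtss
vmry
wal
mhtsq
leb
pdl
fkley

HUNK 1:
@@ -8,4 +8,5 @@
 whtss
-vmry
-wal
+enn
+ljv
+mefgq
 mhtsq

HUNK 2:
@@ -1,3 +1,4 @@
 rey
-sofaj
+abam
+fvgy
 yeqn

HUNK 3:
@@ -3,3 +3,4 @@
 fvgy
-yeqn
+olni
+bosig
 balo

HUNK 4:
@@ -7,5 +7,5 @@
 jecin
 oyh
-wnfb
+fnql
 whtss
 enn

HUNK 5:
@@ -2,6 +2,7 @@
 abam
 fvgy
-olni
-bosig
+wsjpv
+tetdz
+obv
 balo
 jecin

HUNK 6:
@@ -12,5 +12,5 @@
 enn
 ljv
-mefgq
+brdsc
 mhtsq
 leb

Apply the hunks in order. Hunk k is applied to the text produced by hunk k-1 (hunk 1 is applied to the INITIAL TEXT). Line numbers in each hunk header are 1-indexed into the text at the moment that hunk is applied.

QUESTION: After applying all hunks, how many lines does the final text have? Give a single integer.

Hunk 1: at line 8 remove [vmry,wal] add [enn,ljv,mefgq] -> 15 lines: rey sofaj yeqn balo jecin oyh wnfb whtss enn ljv mefgq mhtsq leb pdl fkley
Hunk 2: at line 1 remove [sofaj] add [abam,fvgy] -> 16 lines: rey abam fvgy yeqn balo jecin oyh wnfb whtss enn ljv mefgq mhtsq leb pdl fkley
Hunk 3: at line 3 remove [yeqn] add [olni,bosig] -> 17 lines: rey abam fvgy olni bosig balo jecin oyh wnfb whtss enn ljv mefgq mhtsq leb pdl fkley
Hunk 4: at line 7 remove [wnfb] add [fnql] -> 17 lines: rey abam fvgy olni bosig balo jecin oyh fnql whtss enn ljv mefgq mhtsq leb pdl fkley
Hunk 5: at line 2 remove [olni,bosig] add [wsjpv,tetdz,obv] -> 18 lines: rey abam fvgy wsjpv tetdz obv balo jecin oyh fnql whtss enn ljv mefgq mhtsq leb pdl fkley
Hunk 6: at line 12 remove [mefgq] add [brdsc] -> 18 lines: rey abam fvgy wsjpv tetdz obv balo jecin oyh fnql whtss enn ljv brdsc mhtsq leb pdl fkley
Final line count: 18

Answer: 18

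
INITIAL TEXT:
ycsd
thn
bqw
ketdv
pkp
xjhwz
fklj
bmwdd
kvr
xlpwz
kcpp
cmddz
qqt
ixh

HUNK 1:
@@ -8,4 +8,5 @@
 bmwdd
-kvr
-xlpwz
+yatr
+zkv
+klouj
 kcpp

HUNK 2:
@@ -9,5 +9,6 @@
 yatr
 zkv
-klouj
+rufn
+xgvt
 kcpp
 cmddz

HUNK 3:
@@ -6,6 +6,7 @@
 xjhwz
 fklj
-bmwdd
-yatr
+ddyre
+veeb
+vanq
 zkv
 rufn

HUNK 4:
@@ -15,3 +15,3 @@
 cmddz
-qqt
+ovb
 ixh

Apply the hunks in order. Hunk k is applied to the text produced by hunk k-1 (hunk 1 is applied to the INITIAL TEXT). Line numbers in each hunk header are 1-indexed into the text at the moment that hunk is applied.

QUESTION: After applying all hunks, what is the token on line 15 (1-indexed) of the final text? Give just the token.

Hunk 1: at line 8 remove [kvr,xlpwz] add [yatr,zkv,klouj] -> 15 lines: ycsd thn bqw ketdv pkp xjhwz fklj bmwdd yatr zkv klouj kcpp cmddz qqt ixh
Hunk 2: at line 9 remove [klouj] add [rufn,xgvt] -> 16 lines: ycsd thn bqw ketdv pkp xjhwz fklj bmwdd yatr zkv rufn xgvt kcpp cmddz qqt ixh
Hunk 3: at line 6 remove [bmwdd,yatr] add [ddyre,veeb,vanq] -> 17 lines: ycsd thn bqw ketdv pkp xjhwz fklj ddyre veeb vanq zkv rufn xgvt kcpp cmddz qqt ixh
Hunk 4: at line 15 remove [qqt] add [ovb] -> 17 lines: ycsd thn bqw ketdv pkp xjhwz fklj ddyre veeb vanq zkv rufn xgvt kcpp cmddz ovb ixh
Final line 15: cmddz

Answer: cmddz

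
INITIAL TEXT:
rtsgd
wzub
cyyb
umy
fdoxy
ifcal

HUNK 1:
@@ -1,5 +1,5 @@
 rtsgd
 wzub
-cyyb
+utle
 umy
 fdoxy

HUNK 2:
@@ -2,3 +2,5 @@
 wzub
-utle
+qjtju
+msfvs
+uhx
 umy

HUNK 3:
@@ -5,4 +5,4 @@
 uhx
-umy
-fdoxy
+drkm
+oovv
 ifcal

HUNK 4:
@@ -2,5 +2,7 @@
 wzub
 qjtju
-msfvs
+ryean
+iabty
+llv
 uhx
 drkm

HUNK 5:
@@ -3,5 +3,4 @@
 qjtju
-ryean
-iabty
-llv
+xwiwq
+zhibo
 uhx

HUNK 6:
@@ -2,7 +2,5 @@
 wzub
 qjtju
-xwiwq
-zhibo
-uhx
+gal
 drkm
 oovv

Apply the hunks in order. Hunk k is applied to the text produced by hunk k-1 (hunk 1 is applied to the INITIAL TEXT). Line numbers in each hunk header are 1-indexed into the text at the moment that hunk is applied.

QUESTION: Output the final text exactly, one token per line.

Hunk 1: at line 1 remove [cyyb] add [utle] -> 6 lines: rtsgd wzub utle umy fdoxy ifcal
Hunk 2: at line 2 remove [utle] add [qjtju,msfvs,uhx] -> 8 lines: rtsgd wzub qjtju msfvs uhx umy fdoxy ifcal
Hunk 3: at line 5 remove [umy,fdoxy] add [drkm,oovv] -> 8 lines: rtsgd wzub qjtju msfvs uhx drkm oovv ifcal
Hunk 4: at line 2 remove [msfvs] add [ryean,iabty,llv] -> 10 lines: rtsgd wzub qjtju ryean iabty llv uhx drkm oovv ifcal
Hunk 5: at line 3 remove [ryean,iabty,llv] add [xwiwq,zhibo] -> 9 lines: rtsgd wzub qjtju xwiwq zhibo uhx drkm oovv ifcal
Hunk 6: at line 2 remove [xwiwq,zhibo,uhx] add [gal] -> 7 lines: rtsgd wzub qjtju gal drkm oovv ifcal

Answer: rtsgd
wzub
qjtju
gal
drkm
oovv
ifcal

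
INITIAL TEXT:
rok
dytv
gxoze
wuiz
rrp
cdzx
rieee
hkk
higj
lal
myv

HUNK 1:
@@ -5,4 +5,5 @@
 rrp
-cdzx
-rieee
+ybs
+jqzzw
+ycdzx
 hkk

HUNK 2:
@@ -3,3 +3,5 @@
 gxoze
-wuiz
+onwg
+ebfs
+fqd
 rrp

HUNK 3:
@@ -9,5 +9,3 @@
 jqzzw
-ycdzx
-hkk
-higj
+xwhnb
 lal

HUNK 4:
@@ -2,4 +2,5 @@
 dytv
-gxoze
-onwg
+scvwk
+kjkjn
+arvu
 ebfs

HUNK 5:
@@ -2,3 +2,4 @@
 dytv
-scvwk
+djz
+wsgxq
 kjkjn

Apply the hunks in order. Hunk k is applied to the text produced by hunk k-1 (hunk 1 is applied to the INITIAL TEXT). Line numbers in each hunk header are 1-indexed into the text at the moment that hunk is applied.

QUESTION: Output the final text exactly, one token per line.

Answer: rok
dytv
djz
wsgxq
kjkjn
arvu
ebfs
fqd
rrp
ybs
jqzzw
xwhnb
lal
myv

Derivation:
Hunk 1: at line 5 remove [cdzx,rieee] add [ybs,jqzzw,ycdzx] -> 12 lines: rok dytv gxoze wuiz rrp ybs jqzzw ycdzx hkk higj lal myv
Hunk 2: at line 3 remove [wuiz] add [onwg,ebfs,fqd] -> 14 lines: rok dytv gxoze onwg ebfs fqd rrp ybs jqzzw ycdzx hkk higj lal myv
Hunk 3: at line 9 remove [ycdzx,hkk,higj] add [xwhnb] -> 12 lines: rok dytv gxoze onwg ebfs fqd rrp ybs jqzzw xwhnb lal myv
Hunk 4: at line 2 remove [gxoze,onwg] add [scvwk,kjkjn,arvu] -> 13 lines: rok dytv scvwk kjkjn arvu ebfs fqd rrp ybs jqzzw xwhnb lal myv
Hunk 5: at line 2 remove [scvwk] add [djz,wsgxq] -> 14 lines: rok dytv djz wsgxq kjkjn arvu ebfs fqd rrp ybs jqzzw xwhnb lal myv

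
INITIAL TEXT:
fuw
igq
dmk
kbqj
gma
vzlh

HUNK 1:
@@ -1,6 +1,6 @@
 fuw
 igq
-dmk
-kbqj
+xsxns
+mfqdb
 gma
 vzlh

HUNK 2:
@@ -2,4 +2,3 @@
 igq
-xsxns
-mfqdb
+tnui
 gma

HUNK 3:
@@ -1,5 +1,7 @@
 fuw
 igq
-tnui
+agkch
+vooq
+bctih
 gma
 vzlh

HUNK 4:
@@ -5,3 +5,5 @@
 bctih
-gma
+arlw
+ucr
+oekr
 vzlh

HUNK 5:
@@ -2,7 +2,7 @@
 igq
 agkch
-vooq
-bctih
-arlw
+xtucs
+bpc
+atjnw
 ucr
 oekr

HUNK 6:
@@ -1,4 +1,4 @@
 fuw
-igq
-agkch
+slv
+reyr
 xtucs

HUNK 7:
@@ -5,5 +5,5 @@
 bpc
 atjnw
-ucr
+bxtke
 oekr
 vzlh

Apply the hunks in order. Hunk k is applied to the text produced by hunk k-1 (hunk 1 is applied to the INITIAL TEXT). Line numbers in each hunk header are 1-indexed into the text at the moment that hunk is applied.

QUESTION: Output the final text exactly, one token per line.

Hunk 1: at line 1 remove [dmk,kbqj] add [xsxns,mfqdb] -> 6 lines: fuw igq xsxns mfqdb gma vzlh
Hunk 2: at line 2 remove [xsxns,mfqdb] add [tnui] -> 5 lines: fuw igq tnui gma vzlh
Hunk 3: at line 1 remove [tnui] add [agkch,vooq,bctih] -> 7 lines: fuw igq agkch vooq bctih gma vzlh
Hunk 4: at line 5 remove [gma] add [arlw,ucr,oekr] -> 9 lines: fuw igq agkch vooq bctih arlw ucr oekr vzlh
Hunk 5: at line 2 remove [vooq,bctih,arlw] add [xtucs,bpc,atjnw] -> 9 lines: fuw igq agkch xtucs bpc atjnw ucr oekr vzlh
Hunk 6: at line 1 remove [igq,agkch] add [slv,reyr] -> 9 lines: fuw slv reyr xtucs bpc atjnw ucr oekr vzlh
Hunk 7: at line 5 remove [ucr] add [bxtke] -> 9 lines: fuw slv reyr xtucs bpc atjnw bxtke oekr vzlh

Answer: fuw
slv
reyr
xtucs
bpc
atjnw
bxtke
oekr
vzlh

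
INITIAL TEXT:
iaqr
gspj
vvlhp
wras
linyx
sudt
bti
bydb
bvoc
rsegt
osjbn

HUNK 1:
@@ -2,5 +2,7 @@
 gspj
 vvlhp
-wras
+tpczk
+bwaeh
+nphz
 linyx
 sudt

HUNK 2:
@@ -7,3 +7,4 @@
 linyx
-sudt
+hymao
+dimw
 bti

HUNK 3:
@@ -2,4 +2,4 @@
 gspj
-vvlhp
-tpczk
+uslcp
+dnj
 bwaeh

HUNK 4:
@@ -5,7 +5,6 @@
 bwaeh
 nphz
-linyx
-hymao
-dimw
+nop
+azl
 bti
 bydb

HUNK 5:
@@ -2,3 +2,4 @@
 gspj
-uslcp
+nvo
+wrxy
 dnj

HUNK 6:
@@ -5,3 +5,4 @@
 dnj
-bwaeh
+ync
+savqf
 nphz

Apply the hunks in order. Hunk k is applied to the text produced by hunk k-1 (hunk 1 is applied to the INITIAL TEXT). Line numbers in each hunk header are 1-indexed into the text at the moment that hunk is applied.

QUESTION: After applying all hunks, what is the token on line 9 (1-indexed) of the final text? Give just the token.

Hunk 1: at line 2 remove [wras] add [tpczk,bwaeh,nphz] -> 13 lines: iaqr gspj vvlhp tpczk bwaeh nphz linyx sudt bti bydb bvoc rsegt osjbn
Hunk 2: at line 7 remove [sudt] add [hymao,dimw] -> 14 lines: iaqr gspj vvlhp tpczk bwaeh nphz linyx hymao dimw bti bydb bvoc rsegt osjbn
Hunk 3: at line 2 remove [vvlhp,tpczk] add [uslcp,dnj] -> 14 lines: iaqr gspj uslcp dnj bwaeh nphz linyx hymao dimw bti bydb bvoc rsegt osjbn
Hunk 4: at line 5 remove [linyx,hymao,dimw] add [nop,azl] -> 13 lines: iaqr gspj uslcp dnj bwaeh nphz nop azl bti bydb bvoc rsegt osjbn
Hunk 5: at line 2 remove [uslcp] add [nvo,wrxy] -> 14 lines: iaqr gspj nvo wrxy dnj bwaeh nphz nop azl bti bydb bvoc rsegt osjbn
Hunk 6: at line 5 remove [bwaeh] add [ync,savqf] -> 15 lines: iaqr gspj nvo wrxy dnj ync savqf nphz nop azl bti bydb bvoc rsegt osjbn
Final line 9: nop

Answer: nop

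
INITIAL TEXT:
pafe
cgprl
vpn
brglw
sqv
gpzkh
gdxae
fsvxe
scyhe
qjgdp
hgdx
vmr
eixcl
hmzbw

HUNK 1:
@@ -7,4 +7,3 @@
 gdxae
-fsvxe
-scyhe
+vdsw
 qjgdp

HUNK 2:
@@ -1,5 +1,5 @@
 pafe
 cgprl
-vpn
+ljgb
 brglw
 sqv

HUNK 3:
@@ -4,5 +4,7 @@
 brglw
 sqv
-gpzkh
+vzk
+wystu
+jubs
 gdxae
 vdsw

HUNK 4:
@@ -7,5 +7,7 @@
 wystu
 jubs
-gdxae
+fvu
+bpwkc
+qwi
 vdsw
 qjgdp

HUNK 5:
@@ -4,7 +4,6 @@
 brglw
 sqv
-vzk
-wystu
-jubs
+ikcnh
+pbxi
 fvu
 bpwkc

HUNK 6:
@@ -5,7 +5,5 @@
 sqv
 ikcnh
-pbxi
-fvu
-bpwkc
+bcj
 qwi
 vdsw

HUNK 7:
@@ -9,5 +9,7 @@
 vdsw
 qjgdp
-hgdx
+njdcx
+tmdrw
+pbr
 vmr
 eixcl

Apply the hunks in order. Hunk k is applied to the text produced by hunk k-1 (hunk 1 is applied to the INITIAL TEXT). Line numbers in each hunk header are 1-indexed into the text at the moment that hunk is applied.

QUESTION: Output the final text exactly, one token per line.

Answer: pafe
cgprl
ljgb
brglw
sqv
ikcnh
bcj
qwi
vdsw
qjgdp
njdcx
tmdrw
pbr
vmr
eixcl
hmzbw

Derivation:
Hunk 1: at line 7 remove [fsvxe,scyhe] add [vdsw] -> 13 lines: pafe cgprl vpn brglw sqv gpzkh gdxae vdsw qjgdp hgdx vmr eixcl hmzbw
Hunk 2: at line 1 remove [vpn] add [ljgb] -> 13 lines: pafe cgprl ljgb brglw sqv gpzkh gdxae vdsw qjgdp hgdx vmr eixcl hmzbw
Hunk 3: at line 4 remove [gpzkh] add [vzk,wystu,jubs] -> 15 lines: pafe cgprl ljgb brglw sqv vzk wystu jubs gdxae vdsw qjgdp hgdx vmr eixcl hmzbw
Hunk 4: at line 7 remove [gdxae] add [fvu,bpwkc,qwi] -> 17 lines: pafe cgprl ljgb brglw sqv vzk wystu jubs fvu bpwkc qwi vdsw qjgdp hgdx vmr eixcl hmzbw
Hunk 5: at line 4 remove [vzk,wystu,jubs] add [ikcnh,pbxi] -> 16 lines: pafe cgprl ljgb brglw sqv ikcnh pbxi fvu bpwkc qwi vdsw qjgdp hgdx vmr eixcl hmzbw
Hunk 6: at line 5 remove [pbxi,fvu,bpwkc] add [bcj] -> 14 lines: pafe cgprl ljgb brglw sqv ikcnh bcj qwi vdsw qjgdp hgdx vmr eixcl hmzbw
Hunk 7: at line 9 remove [hgdx] add [njdcx,tmdrw,pbr] -> 16 lines: pafe cgprl ljgb brglw sqv ikcnh bcj qwi vdsw qjgdp njdcx tmdrw pbr vmr eixcl hmzbw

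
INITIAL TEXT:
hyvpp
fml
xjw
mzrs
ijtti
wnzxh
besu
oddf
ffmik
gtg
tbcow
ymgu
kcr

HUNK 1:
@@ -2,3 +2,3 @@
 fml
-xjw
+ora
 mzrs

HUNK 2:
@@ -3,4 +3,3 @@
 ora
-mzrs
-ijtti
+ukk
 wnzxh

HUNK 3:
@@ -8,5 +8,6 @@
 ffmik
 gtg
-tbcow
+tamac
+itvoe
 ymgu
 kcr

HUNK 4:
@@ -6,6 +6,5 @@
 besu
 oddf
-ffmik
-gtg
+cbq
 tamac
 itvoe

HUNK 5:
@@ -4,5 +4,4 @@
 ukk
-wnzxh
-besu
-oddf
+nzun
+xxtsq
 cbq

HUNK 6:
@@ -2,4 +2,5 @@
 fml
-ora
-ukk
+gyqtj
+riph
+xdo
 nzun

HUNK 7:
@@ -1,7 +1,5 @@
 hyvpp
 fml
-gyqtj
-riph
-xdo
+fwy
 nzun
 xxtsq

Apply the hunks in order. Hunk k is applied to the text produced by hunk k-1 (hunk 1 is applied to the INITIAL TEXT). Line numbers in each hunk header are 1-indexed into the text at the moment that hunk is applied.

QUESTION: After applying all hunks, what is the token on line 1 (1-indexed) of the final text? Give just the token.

Hunk 1: at line 2 remove [xjw] add [ora] -> 13 lines: hyvpp fml ora mzrs ijtti wnzxh besu oddf ffmik gtg tbcow ymgu kcr
Hunk 2: at line 3 remove [mzrs,ijtti] add [ukk] -> 12 lines: hyvpp fml ora ukk wnzxh besu oddf ffmik gtg tbcow ymgu kcr
Hunk 3: at line 8 remove [tbcow] add [tamac,itvoe] -> 13 lines: hyvpp fml ora ukk wnzxh besu oddf ffmik gtg tamac itvoe ymgu kcr
Hunk 4: at line 6 remove [ffmik,gtg] add [cbq] -> 12 lines: hyvpp fml ora ukk wnzxh besu oddf cbq tamac itvoe ymgu kcr
Hunk 5: at line 4 remove [wnzxh,besu,oddf] add [nzun,xxtsq] -> 11 lines: hyvpp fml ora ukk nzun xxtsq cbq tamac itvoe ymgu kcr
Hunk 6: at line 2 remove [ora,ukk] add [gyqtj,riph,xdo] -> 12 lines: hyvpp fml gyqtj riph xdo nzun xxtsq cbq tamac itvoe ymgu kcr
Hunk 7: at line 1 remove [gyqtj,riph,xdo] add [fwy] -> 10 lines: hyvpp fml fwy nzun xxtsq cbq tamac itvoe ymgu kcr
Final line 1: hyvpp

Answer: hyvpp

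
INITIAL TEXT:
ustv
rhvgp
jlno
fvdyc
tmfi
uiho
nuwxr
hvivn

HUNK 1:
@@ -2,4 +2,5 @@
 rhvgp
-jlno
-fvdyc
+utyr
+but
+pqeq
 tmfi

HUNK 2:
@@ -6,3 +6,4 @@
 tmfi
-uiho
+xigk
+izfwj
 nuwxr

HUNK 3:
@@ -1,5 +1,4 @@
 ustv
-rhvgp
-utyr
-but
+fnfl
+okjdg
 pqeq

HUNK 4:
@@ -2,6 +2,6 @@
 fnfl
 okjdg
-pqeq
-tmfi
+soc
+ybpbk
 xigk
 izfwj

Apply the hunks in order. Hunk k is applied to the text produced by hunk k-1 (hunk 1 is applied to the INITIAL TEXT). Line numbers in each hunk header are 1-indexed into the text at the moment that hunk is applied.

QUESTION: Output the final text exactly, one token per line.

Answer: ustv
fnfl
okjdg
soc
ybpbk
xigk
izfwj
nuwxr
hvivn

Derivation:
Hunk 1: at line 2 remove [jlno,fvdyc] add [utyr,but,pqeq] -> 9 lines: ustv rhvgp utyr but pqeq tmfi uiho nuwxr hvivn
Hunk 2: at line 6 remove [uiho] add [xigk,izfwj] -> 10 lines: ustv rhvgp utyr but pqeq tmfi xigk izfwj nuwxr hvivn
Hunk 3: at line 1 remove [rhvgp,utyr,but] add [fnfl,okjdg] -> 9 lines: ustv fnfl okjdg pqeq tmfi xigk izfwj nuwxr hvivn
Hunk 4: at line 2 remove [pqeq,tmfi] add [soc,ybpbk] -> 9 lines: ustv fnfl okjdg soc ybpbk xigk izfwj nuwxr hvivn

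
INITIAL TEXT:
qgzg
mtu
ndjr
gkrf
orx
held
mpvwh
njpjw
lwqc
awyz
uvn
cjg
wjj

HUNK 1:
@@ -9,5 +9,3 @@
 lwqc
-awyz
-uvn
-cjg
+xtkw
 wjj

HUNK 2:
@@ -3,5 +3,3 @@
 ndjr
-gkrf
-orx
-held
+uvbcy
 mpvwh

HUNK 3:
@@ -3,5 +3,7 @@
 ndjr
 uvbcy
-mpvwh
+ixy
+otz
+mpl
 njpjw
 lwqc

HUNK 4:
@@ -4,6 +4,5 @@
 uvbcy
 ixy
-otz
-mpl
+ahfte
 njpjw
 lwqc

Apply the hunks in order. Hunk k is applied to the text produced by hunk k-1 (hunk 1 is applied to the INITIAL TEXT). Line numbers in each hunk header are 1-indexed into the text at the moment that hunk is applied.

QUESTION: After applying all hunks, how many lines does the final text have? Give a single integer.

Hunk 1: at line 9 remove [awyz,uvn,cjg] add [xtkw] -> 11 lines: qgzg mtu ndjr gkrf orx held mpvwh njpjw lwqc xtkw wjj
Hunk 2: at line 3 remove [gkrf,orx,held] add [uvbcy] -> 9 lines: qgzg mtu ndjr uvbcy mpvwh njpjw lwqc xtkw wjj
Hunk 3: at line 3 remove [mpvwh] add [ixy,otz,mpl] -> 11 lines: qgzg mtu ndjr uvbcy ixy otz mpl njpjw lwqc xtkw wjj
Hunk 4: at line 4 remove [otz,mpl] add [ahfte] -> 10 lines: qgzg mtu ndjr uvbcy ixy ahfte njpjw lwqc xtkw wjj
Final line count: 10

Answer: 10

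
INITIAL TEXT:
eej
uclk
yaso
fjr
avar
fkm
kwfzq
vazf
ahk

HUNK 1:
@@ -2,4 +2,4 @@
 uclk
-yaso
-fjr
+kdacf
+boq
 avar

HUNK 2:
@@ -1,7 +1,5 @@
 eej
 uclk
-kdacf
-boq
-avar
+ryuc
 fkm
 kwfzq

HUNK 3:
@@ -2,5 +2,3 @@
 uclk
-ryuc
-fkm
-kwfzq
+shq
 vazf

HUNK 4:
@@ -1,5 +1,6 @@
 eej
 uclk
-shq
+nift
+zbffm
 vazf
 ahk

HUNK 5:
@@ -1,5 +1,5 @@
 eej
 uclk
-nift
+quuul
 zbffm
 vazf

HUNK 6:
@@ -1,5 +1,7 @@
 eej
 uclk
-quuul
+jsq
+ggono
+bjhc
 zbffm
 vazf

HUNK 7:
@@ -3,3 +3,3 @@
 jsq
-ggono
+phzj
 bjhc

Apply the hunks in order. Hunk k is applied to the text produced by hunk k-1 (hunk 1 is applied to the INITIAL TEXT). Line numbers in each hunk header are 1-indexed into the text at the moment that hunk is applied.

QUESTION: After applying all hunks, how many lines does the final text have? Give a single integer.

Answer: 8

Derivation:
Hunk 1: at line 2 remove [yaso,fjr] add [kdacf,boq] -> 9 lines: eej uclk kdacf boq avar fkm kwfzq vazf ahk
Hunk 2: at line 1 remove [kdacf,boq,avar] add [ryuc] -> 7 lines: eej uclk ryuc fkm kwfzq vazf ahk
Hunk 3: at line 2 remove [ryuc,fkm,kwfzq] add [shq] -> 5 lines: eej uclk shq vazf ahk
Hunk 4: at line 1 remove [shq] add [nift,zbffm] -> 6 lines: eej uclk nift zbffm vazf ahk
Hunk 5: at line 1 remove [nift] add [quuul] -> 6 lines: eej uclk quuul zbffm vazf ahk
Hunk 6: at line 1 remove [quuul] add [jsq,ggono,bjhc] -> 8 lines: eej uclk jsq ggono bjhc zbffm vazf ahk
Hunk 7: at line 3 remove [ggono] add [phzj] -> 8 lines: eej uclk jsq phzj bjhc zbffm vazf ahk
Final line count: 8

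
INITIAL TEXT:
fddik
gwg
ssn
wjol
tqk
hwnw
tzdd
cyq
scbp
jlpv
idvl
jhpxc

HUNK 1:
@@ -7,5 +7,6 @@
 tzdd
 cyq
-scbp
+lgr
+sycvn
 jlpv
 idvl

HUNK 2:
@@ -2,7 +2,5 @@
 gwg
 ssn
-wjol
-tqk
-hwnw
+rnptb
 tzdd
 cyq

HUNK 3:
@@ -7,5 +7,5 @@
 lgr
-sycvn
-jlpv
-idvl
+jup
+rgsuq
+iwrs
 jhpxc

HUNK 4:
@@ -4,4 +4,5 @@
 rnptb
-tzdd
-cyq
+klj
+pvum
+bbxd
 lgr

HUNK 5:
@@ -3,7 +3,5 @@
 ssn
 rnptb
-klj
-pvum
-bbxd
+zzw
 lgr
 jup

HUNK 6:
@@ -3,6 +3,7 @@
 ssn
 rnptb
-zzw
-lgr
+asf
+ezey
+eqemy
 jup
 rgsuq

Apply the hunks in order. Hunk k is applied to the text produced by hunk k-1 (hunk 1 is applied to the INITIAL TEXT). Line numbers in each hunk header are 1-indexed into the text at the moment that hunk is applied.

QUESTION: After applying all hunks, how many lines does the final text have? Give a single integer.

Hunk 1: at line 7 remove [scbp] add [lgr,sycvn] -> 13 lines: fddik gwg ssn wjol tqk hwnw tzdd cyq lgr sycvn jlpv idvl jhpxc
Hunk 2: at line 2 remove [wjol,tqk,hwnw] add [rnptb] -> 11 lines: fddik gwg ssn rnptb tzdd cyq lgr sycvn jlpv idvl jhpxc
Hunk 3: at line 7 remove [sycvn,jlpv,idvl] add [jup,rgsuq,iwrs] -> 11 lines: fddik gwg ssn rnptb tzdd cyq lgr jup rgsuq iwrs jhpxc
Hunk 4: at line 4 remove [tzdd,cyq] add [klj,pvum,bbxd] -> 12 lines: fddik gwg ssn rnptb klj pvum bbxd lgr jup rgsuq iwrs jhpxc
Hunk 5: at line 3 remove [klj,pvum,bbxd] add [zzw] -> 10 lines: fddik gwg ssn rnptb zzw lgr jup rgsuq iwrs jhpxc
Hunk 6: at line 3 remove [zzw,lgr] add [asf,ezey,eqemy] -> 11 lines: fddik gwg ssn rnptb asf ezey eqemy jup rgsuq iwrs jhpxc
Final line count: 11

Answer: 11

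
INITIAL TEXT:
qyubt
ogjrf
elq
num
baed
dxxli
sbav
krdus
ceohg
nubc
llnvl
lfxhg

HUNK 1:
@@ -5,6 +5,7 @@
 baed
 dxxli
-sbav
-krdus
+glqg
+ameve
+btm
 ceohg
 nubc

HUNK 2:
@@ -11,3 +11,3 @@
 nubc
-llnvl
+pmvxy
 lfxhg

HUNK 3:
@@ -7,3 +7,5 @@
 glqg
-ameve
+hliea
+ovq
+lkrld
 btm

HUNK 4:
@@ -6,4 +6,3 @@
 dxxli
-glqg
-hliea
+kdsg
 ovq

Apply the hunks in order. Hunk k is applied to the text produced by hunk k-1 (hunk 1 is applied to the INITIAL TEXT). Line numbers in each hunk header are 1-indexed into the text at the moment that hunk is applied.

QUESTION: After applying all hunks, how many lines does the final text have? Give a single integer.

Answer: 14

Derivation:
Hunk 1: at line 5 remove [sbav,krdus] add [glqg,ameve,btm] -> 13 lines: qyubt ogjrf elq num baed dxxli glqg ameve btm ceohg nubc llnvl lfxhg
Hunk 2: at line 11 remove [llnvl] add [pmvxy] -> 13 lines: qyubt ogjrf elq num baed dxxli glqg ameve btm ceohg nubc pmvxy lfxhg
Hunk 3: at line 7 remove [ameve] add [hliea,ovq,lkrld] -> 15 lines: qyubt ogjrf elq num baed dxxli glqg hliea ovq lkrld btm ceohg nubc pmvxy lfxhg
Hunk 4: at line 6 remove [glqg,hliea] add [kdsg] -> 14 lines: qyubt ogjrf elq num baed dxxli kdsg ovq lkrld btm ceohg nubc pmvxy lfxhg
Final line count: 14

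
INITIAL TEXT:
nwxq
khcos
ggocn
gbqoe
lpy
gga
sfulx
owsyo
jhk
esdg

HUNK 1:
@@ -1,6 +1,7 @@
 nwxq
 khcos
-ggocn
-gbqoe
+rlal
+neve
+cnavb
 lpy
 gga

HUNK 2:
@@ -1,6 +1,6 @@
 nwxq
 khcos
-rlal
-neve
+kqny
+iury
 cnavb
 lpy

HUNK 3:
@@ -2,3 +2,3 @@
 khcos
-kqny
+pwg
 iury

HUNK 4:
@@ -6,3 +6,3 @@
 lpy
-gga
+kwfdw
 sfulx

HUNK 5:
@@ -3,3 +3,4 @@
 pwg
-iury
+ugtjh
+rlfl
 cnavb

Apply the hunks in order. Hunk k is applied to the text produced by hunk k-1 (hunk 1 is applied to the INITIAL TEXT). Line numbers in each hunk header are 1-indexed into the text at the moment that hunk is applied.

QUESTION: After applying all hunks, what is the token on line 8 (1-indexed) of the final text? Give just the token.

Answer: kwfdw

Derivation:
Hunk 1: at line 1 remove [ggocn,gbqoe] add [rlal,neve,cnavb] -> 11 lines: nwxq khcos rlal neve cnavb lpy gga sfulx owsyo jhk esdg
Hunk 2: at line 1 remove [rlal,neve] add [kqny,iury] -> 11 lines: nwxq khcos kqny iury cnavb lpy gga sfulx owsyo jhk esdg
Hunk 3: at line 2 remove [kqny] add [pwg] -> 11 lines: nwxq khcos pwg iury cnavb lpy gga sfulx owsyo jhk esdg
Hunk 4: at line 6 remove [gga] add [kwfdw] -> 11 lines: nwxq khcos pwg iury cnavb lpy kwfdw sfulx owsyo jhk esdg
Hunk 5: at line 3 remove [iury] add [ugtjh,rlfl] -> 12 lines: nwxq khcos pwg ugtjh rlfl cnavb lpy kwfdw sfulx owsyo jhk esdg
Final line 8: kwfdw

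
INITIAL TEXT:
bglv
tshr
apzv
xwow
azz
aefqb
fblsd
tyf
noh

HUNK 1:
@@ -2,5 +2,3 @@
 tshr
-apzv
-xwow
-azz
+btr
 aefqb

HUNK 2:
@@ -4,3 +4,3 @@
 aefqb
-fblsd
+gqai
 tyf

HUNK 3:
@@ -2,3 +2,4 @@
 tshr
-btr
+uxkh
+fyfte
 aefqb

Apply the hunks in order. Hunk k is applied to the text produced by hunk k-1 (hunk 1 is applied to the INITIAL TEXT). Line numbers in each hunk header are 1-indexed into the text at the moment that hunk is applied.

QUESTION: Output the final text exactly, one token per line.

Hunk 1: at line 2 remove [apzv,xwow,azz] add [btr] -> 7 lines: bglv tshr btr aefqb fblsd tyf noh
Hunk 2: at line 4 remove [fblsd] add [gqai] -> 7 lines: bglv tshr btr aefqb gqai tyf noh
Hunk 3: at line 2 remove [btr] add [uxkh,fyfte] -> 8 lines: bglv tshr uxkh fyfte aefqb gqai tyf noh

Answer: bglv
tshr
uxkh
fyfte
aefqb
gqai
tyf
noh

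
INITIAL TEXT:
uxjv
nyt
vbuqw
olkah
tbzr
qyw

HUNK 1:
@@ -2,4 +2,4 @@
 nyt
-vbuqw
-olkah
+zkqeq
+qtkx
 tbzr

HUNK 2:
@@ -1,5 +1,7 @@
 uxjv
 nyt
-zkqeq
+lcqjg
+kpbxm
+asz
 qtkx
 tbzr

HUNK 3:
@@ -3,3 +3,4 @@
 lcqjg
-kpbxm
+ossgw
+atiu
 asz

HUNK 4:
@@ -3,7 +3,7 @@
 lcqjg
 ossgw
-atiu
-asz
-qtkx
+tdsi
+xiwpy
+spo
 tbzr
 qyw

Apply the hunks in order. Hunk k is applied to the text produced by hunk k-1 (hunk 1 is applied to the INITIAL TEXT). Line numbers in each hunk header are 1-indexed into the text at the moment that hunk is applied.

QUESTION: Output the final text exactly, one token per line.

Answer: uxjv
nyt
lcqjg
ossgw
tdsi
xiwpy
spo
tbzr
qyw

Derivation:
Hunk 1: at line 2 remove [vbuqw,olkah] add [zkqeq,qtkx] -> 6 lines: uxjv nyt zkqeq qtkx tbzr qyw
Hunk 2: at line 1 remove [zkqeq] add [lcqjg,kpbxm,asz] -> 8 lines: uxjv nyt lcqjg kpbxm asz qtkx tbzr qyw
Hunk 3: at line 3 remove [kpbxm] add [ossgw,atiu] -> 9 lines: uxjv nyt lcqjg ossgw atiu asz qtkx tbzr qyw
Hunk 4: at line 3 remove [atiu,asz,qtkx] add [tdsi,xiwpy,spo] -> 9 lines: uxjv nyt lcqjg ossgw tdsi xiwpy spo tbzr qyw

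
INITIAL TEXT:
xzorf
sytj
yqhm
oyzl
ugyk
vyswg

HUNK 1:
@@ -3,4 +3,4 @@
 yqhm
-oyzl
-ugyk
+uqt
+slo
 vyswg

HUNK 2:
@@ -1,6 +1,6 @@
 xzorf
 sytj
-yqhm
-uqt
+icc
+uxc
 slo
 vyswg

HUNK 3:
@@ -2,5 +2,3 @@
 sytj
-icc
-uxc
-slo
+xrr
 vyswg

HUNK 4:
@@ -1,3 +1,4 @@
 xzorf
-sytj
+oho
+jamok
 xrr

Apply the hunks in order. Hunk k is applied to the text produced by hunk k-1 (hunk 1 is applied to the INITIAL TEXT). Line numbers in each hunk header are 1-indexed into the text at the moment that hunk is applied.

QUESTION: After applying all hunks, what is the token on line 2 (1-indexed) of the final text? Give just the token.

Hunk 1: at line 3 remove [oyzl,ugyk] add [uqt,slo] -> 6 lines: xzorf sytj yqhm uqt slo vyswg
Hunk 2: at line 1 remove [yqhm,uqt] add [icc,uxc] -> 6 lines: xzorf sytj icc uxc slo vyswg
Hunk 3: at line 2 remove [icc,uxc,slo] add [xrr] -> 4 lines: xzorf sytj xrr vyswg
Hunk 4: at line 1 remove [sytj] add [oho,jamok] -> 5 lines: xzorf oho jamok xrr vyswg
Final line 2: oho

Answer: oho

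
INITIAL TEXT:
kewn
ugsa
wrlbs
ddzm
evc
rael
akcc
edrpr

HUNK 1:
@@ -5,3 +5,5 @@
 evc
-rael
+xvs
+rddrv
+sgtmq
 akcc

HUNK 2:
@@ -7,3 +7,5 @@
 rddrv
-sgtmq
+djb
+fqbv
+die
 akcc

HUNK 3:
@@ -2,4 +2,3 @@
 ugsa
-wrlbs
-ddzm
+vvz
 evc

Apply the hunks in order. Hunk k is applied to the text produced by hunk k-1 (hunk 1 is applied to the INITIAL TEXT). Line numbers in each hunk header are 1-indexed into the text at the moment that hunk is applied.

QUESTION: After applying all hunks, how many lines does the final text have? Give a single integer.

Hunk 1: at line 5 remove [rael] add [xvs,rddrv,sgtmq] -> 10 lines: kewn ugsa wrlbs ddzm evc xvs rddrv sgtmq akcc edrpr
Hunk 2: at line 7 remove [sgtmq] add [djb,fqbv,die] -> 12 lines: kewn ugsa wrlbs ddzm evc xvs rddrv djb fqbv die akcc edrpr
Hunk 3: at line 2 remove [wrlbs,ddzm] add [vvz] -> 11 lines: kewn ugsa vvz evc xvs rddrv djb fqbv die akcc edrpr
Final line count: 11

Answer: 11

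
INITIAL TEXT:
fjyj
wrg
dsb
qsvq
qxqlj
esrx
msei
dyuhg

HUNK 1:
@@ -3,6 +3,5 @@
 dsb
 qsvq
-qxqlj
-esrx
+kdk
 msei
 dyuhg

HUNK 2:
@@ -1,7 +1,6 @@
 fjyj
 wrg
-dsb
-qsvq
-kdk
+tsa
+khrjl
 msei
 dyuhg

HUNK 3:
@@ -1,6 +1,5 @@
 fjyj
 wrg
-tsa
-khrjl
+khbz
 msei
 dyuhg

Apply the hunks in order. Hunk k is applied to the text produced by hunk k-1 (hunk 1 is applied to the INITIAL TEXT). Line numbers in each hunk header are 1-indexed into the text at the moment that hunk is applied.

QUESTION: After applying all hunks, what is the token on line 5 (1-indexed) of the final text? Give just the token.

Hunk 1: at line 3 remove [qxqlj,esrx] add [kdk] -> 7 lines: fjyj wrg dsb qsvq kdk msei dyuhg
Hunk 2: at line 1 remove [dsb,qsvq,kdk] add [tsa,khrjl] -> 6 lines: fjyj wrg tsa khrjl msei dyuhg
Hunk 3: at line 1 remove [tsa,khrjl] add [khbz] -> 5 lines: fjyj wrg khbz msei dyuhg
Final line 5: dyuhg

Answer: dyuhg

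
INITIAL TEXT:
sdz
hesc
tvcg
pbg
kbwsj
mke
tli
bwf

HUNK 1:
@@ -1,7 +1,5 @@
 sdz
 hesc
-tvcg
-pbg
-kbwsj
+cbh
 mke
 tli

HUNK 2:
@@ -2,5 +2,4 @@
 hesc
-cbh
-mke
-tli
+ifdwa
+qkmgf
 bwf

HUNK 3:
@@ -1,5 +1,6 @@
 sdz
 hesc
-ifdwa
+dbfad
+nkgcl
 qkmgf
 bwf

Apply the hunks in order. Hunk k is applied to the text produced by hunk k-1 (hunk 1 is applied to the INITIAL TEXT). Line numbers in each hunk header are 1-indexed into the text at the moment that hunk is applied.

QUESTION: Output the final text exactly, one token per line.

Answer: sdz
hesc
dbfad
nkgcl
qkmgf
bwf

Derivation:
Hunk 1: at line 1 remove [tvcg,pbg,kbwsj] add [cbh] -> 6 lines: sdz hesc cbh mke tli bwf
Hunk 2: at line 2 remove [cbh,mke,tli] add [ifdwa,qkmgf] -> 5 lines: sdz hesc ifdwa qkmgf bwf
Hunk 3: at line 1 remove [ifdwa] add [dbfad,nkgcl] -> 6 lines: sdz hesc dbfad nkgcl qkmgf bwf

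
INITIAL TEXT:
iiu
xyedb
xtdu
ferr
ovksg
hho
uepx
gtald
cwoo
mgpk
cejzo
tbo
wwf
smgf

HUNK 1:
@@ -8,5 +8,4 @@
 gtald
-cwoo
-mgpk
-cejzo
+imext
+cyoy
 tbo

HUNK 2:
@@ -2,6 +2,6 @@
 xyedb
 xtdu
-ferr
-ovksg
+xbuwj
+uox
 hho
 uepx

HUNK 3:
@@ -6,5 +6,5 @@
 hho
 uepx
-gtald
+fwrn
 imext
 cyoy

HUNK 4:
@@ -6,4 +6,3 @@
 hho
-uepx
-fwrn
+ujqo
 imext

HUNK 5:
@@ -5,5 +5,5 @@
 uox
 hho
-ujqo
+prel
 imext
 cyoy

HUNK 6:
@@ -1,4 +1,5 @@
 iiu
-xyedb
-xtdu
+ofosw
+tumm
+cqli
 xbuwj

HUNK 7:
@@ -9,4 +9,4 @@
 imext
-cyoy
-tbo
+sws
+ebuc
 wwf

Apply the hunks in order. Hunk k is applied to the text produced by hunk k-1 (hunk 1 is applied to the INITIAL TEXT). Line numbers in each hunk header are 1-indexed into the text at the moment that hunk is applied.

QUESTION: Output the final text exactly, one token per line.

Hunk 1: at line 8 remove [cwoo,mgpk,cejzo] add [imext,cyoy] -> 13 lines: iiu xyedb xtdu ferr ovksg hho uepx gtald imext cyoy tbo wwf smgf
Hunk 2: at line 2 remove [ferr,ovksg] add [xbuwj,uox] -> 13 lines: iiu xyedb xtdu xbuwj uox hho uepx gtald imext cyoy tbo wwf smgf
Hunk 3: at line 6 remove [gtald] add [fwrn] -> 13 lines: iiu xyedb xtdu xbuwj uox hho uepx fwrn imext cyoy tbo wwf smgf
Hunk 4: at line 6 remove [uepx,fwrn] add [ujqo] -> 12 lines: iiu xyedb xtdu xbuwj uox hho ujqo imext cyoy tbo wwf smgf
Hunk 5: at line 5 remove [ujqo] add [prel] -> 12 lines: iiu xyedb xtdu xbuwj uox hho prel imext cyoy tbo wwf smgf
Hunk 6: at line 1 remove [xyedb,xtdu] add [ofosw,tumm,cqli] -> 13 lines: iiu ofosw tumm cqli xbuwj uox hho prel imext cyoy tbo wwf smgf
Hunk 7: at line 9 remove [cyoy,tbo] add [sws,ebuc] -> 13 lines: iiu ofosw tumm cqli xbuwj uox hho prel imext sws ebuc wwf smgf

Answer: iiu
ofosw
tumm
cqli
xbuwj
uox
hho
prel
imext
sws
ebuc
wwf
smgf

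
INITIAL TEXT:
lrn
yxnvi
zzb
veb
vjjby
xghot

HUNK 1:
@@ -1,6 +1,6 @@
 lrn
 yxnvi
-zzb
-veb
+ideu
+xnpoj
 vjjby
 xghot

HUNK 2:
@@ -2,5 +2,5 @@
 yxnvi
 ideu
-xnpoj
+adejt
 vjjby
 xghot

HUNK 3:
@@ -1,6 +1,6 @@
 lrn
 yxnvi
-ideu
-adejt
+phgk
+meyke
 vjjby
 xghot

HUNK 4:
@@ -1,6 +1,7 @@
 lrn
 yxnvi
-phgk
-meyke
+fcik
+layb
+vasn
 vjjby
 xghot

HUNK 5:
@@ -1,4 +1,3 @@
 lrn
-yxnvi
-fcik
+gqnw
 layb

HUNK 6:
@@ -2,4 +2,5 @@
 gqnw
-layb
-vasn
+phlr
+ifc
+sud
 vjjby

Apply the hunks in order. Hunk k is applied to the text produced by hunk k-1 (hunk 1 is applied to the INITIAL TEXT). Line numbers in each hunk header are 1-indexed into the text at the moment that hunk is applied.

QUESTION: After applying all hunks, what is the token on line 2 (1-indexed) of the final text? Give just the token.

Answer: gqnw

Derivation:
Hunk 1: at line 1 remove [zzb,veb] add [ideu,xnpoj] -> 6 lines: lrn yxnvi ideu xnpoj vjjby xghot
Hunk 2: at line 2 remove [xnpoj] add [adejt] -> 6 lines: lrn yxnvi ideu adejt vjjby xghot
Hunk 3: at line 1 remove [ideu,adejt] add [phgk,meyke] -> 6 lines: lrn yxnvi phgk meyke vjjby xghot
Hunk 4: at line 1 remove [phgk,meyke] add [fcik,layb,vasn] -> 7 lines: lrn yxnvi fcik layb vasn vjjby xghot
Hunk 5: at line 1 remove [yxnvi,fcik] add [gqnw] -> 6 lines: lrn gqnw layb vasn vjjby xghot
Hunk 6: at line 2 remove [layb,vasn] add [phlr,ifc,sud] -> 7 lines: lrn gqnw phlr ifc sud vjjby xghot
Final line 2: gqnw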